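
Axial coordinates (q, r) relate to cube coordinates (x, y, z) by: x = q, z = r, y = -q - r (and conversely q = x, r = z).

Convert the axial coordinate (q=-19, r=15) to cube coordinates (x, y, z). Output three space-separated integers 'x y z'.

Answer: -19 4 15

Derivation:
x = q = -19
z = r = 15
y = -x - z = -(-19) - (15) = 4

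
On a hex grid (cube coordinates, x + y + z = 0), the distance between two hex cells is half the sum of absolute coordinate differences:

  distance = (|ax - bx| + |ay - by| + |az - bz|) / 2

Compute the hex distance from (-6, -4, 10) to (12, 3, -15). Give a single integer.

|ax - bx| = |-6 - 12| = 18
|ay - by| = |-4 - 3| = 7
|az - bz| = |10 - (-15)| = 25
distance = (18 + 7 + 25) / 2 = 50 / 2 = 25

Answer: 25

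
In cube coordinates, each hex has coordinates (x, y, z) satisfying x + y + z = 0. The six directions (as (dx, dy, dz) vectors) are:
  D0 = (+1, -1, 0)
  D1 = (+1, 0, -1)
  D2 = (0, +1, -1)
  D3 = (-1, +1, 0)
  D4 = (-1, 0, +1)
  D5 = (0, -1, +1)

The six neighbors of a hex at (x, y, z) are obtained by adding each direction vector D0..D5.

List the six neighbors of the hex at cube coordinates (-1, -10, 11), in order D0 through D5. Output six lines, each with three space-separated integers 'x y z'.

Answer: 0 -11 11
0 -10 10
-1 -9 10
-2 -9 11
-2 -10 12
-1 -11 12

Derivation:
Center: (-1, -10, 11). Add each direction:
  D0: (-1, -10, 11) + (1, -1, 0) = (0, -11, 11)
  D1: (-1, -10, 11) + (1, 0, -1) = (0, -10, 10)
  D2: (-1, -10, 11) + (0, 1, -1) = (-1, -9, 10)
  D3: (-1, -10, 11) + (-1, 1, 0) = (-2, -9, 11)
  D4: (-1, -10, 11) + (-1, 0, 1) = (-2, -10, 12)
  D5: (-1, -10, 11) + (0, -1, 1) = (-1, -11, 12)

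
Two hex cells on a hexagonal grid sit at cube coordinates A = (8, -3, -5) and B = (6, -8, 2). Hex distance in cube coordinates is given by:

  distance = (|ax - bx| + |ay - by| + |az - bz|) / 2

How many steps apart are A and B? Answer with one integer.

Answer: 7

Derivation:
|ax - bx| = |8 - 6| = 2
|ay - by| = |-3 - (-8)| = 5
|az - bz| = |-5 - 2| = 7
distance = (2 + 5 + 7) / 2 = 14 / 2 = 7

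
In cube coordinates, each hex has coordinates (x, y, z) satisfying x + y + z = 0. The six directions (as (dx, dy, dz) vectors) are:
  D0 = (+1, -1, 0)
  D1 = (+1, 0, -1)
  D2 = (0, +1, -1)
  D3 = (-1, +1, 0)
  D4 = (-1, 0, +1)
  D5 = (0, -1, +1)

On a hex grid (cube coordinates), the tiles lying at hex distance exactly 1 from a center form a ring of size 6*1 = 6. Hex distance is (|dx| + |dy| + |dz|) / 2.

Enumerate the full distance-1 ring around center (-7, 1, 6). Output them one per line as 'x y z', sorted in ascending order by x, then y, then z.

Walk ring at distance 1 from (-7, 1, 6):
Start at center + D4*1 = (-8, 1, 7)
  hex 0: (-8, 1, 7)
  hex 1: (-7, 0, 7)
  hex 2: (-6, 0, 6)
  hex 3: (-6, 1, 5)
  hex 4: (-7, 2, 5)
  hex 5: (-8, 2, 6)
Sorted: 6 hexes.

Answer: -8 1 7
-8 2 6
-7 0 7
-7 2 5
-6 0 6
-6 1 5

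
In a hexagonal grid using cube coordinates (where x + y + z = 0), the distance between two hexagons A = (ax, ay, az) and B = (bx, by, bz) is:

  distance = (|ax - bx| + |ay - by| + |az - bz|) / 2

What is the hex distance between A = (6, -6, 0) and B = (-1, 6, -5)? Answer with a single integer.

Answer: 12

Derivation:
|ax - bx| = |6 - (-1)| = 7
|ay - by| = |-6 - 6| = 12
|az - bz| = |0 - (-5)| = 5
distance = (7 + 12 + 5) / 2 = 24 / 2 = 12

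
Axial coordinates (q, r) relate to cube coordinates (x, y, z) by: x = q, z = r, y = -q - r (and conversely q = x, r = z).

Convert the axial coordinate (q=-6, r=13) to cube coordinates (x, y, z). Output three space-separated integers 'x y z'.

x = q = -6
z = r = 13
y = -x - z = -(-6) - (13) = -7

Answer: -6 -7 13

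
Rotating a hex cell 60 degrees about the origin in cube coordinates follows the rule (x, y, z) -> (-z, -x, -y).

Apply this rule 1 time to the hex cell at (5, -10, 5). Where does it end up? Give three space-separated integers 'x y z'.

Start: (5, -10, 5)
Step 1: (5, -10, 5) -> (-(5), -(5), -(-10)) = (-5, -5, 10)

Answer: -5 -5 10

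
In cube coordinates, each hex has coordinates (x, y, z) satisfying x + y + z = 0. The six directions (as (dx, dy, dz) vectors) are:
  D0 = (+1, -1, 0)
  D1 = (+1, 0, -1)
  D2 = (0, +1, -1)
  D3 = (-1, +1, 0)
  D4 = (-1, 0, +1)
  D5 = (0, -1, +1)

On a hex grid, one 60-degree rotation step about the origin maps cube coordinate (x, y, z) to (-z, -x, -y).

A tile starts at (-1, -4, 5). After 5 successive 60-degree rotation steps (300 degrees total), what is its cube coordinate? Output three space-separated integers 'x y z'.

Answer: 4 -5 1

Derivation:
Start: (-1, -4, 5)
Step 1: (-1, -4, 5) -> (-(5), -(-1), -(-4)) = (-5, 1, 4)
Step 2: (-5, 1, 4) -> (-(4), -(-5), -(1)) = (-4, 5, -1)
Step 3: (-4, 5, -1) -> (-(-1), -(-4), -(5)) = (1, 4, -5)
Step 4: (1, 4, -5) -> (-(-5), -(1), -(4)) = (5, -1, -4)
Step 5: (5, -1, -4) -> (-(-4), -(5), -(-1)) = (4, -5, 1)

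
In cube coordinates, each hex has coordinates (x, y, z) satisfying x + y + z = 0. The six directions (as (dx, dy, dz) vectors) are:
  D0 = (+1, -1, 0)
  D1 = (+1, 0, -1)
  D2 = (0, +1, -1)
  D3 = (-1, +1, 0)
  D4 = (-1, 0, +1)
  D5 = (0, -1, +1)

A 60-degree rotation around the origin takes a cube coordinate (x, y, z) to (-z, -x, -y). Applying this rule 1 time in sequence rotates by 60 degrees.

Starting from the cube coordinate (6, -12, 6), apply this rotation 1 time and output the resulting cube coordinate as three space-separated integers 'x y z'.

Answer: -6 -6 12

Derivation:
Start: (6, -12, 6)
Step 1: (6, -12, 6) -> (-(6), -(6), -(-12)) = (-6, -6, 12)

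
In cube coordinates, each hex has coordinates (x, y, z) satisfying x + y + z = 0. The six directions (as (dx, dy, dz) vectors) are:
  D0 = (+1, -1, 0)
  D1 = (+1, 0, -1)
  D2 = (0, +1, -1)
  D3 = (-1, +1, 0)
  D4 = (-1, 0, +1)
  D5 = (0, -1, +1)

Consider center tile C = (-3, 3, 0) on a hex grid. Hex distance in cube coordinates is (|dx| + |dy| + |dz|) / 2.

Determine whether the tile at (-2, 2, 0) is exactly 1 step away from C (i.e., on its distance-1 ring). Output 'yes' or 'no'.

|px - cx| = |-2 - (-3)| = 1
|py - cy| = |2 - 3| = 1
|pz - cz| = |0 - 0| = 0
distance = (1+1+0)/2 = 2/2 = 1
radius = 1; distance == radius -> yes

Answer: yes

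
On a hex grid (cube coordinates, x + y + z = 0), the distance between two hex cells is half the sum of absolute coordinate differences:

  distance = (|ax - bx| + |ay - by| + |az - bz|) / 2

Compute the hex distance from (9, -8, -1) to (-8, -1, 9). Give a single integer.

|ax - bx| = |9 - (-8)| = 17
|ay - by| = |-8 - (-1)| = 7
|az - bz| = |-1 - 9| = 10
distance = (17 + 7 + 10) / 2 = 34 / 2 = 17

Answer: 17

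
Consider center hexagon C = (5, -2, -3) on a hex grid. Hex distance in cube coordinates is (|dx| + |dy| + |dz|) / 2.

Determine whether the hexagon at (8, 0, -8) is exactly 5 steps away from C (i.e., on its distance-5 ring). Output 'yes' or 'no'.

|px - cx| = |8 - 5| = 3
|py - cy| = |0 - (-2)| = 2
|pz - cz| = |-8 - (-3)| = 5
distance = (3+2+5)/2 = 10/2 = 5
radius = 5; distance == radius -> yes

Answer: yes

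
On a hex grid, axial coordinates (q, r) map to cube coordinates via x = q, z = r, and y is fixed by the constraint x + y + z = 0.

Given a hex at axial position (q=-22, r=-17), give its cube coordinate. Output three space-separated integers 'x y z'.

Answer: -22 39 -17

Derivation:
x = q = -22
z = r = -17
y = -x - z = -(-22) - (-17) = 39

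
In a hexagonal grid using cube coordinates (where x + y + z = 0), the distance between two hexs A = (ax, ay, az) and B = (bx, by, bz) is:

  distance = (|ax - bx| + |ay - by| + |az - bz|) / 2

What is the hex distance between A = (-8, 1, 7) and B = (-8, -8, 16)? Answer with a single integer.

|ax - bx| = |-8 - (-8)| = 0
|ay - by| = |1 - (-8)| = 9
|az - bz| = |7 - 16| = 9
distance = (0 + 9 + 9) / 2 = 18 / 2 = 9

Answer: 9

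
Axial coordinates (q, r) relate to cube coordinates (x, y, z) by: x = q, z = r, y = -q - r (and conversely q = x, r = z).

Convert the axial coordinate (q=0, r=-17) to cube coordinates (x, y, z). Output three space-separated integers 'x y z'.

x = q = 0
z = r = -17
y = -x - z = -(0) - (-17) = 17

Answer: 0 17 -17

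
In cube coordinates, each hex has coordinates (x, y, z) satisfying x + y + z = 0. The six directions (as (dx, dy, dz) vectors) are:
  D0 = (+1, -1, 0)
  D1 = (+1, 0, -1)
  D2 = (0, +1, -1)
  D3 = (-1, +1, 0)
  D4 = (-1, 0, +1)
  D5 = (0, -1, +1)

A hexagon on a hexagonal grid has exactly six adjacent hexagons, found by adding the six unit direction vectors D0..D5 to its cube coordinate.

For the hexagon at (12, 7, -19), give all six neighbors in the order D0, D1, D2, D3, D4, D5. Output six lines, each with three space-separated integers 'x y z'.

Center: (12, 7, -19). Add each direction:
  D0: (12, 7, -19) + (1, -1, 0) = (13, 6, -19)
  D1: (12, 7, -19) + (1, 0, -1) = (13, 7, -20)
  D2: (12, 7, -19) + (0, 1, -1) = (12, 8, -20)
  D3: (12, 7, -19) + (-1, 1, 0) = (11, 8, -19)
  D4: (12, 7, -19) + (-1, 0, 1) = (11, 7, -18)
  D5: (12, 7, -19) + (0, -1, 1) = (12, 6, -18)

Answer: 13 6 -19
13 7 -20
12 8 -20
11 8 -19
11 7 -18
12 6 -18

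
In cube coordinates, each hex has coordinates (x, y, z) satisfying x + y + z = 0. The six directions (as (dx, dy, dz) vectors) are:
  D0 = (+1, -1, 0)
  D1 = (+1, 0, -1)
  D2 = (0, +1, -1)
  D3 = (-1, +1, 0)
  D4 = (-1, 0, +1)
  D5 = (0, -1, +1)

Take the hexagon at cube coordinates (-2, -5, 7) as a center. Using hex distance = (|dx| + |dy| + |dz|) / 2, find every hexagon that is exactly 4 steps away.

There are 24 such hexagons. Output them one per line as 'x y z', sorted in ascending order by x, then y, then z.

Answer: -6 -5 11
-6 -4 10
-6 -3 9
-6 -2 8
-6 -1 7
-5 -6 11
-5 -1 6
-4 -7 11
-4 -1 5
-3 -8 11
-3 -1 4
-2 -9 11
-2 -1 3
-1 -9 10
-1 -2 3
0 -9 9
0 -3 3
1 -9 8
1 -4 3
2 -9 7
2 -8 6
2 -7 5
2 -6 4
2 -5 3

Derivation:
Walk ring at distance 4 from (-2, -5, 7):
Start at center + D4*4 = (-6, -5, 11)
  hex 0: (-6, -5, 11)
  hex 1: (-5, -6, 11)
  hex 2: (-4, -7, 11)
  hex 3: (-3, -8, 11)
  hex 4: (-2, -9, 11)
  hex 5: (-1, -9, 10)
  hex 6: (0, -9, 9)
  hex 7: (1, -9, 8)
  hex 8: (2, -9, 7)
  hex 9: (2, -8, 6)
  hex 10: (2, -7, 5)
  hex 11: (2, -6, 4)
  hex 12: (2, -5, 3)
  hex 13: (1, -4, 3)
  hex 14: (0, -3, 3)
  hex 15: (-1, -2, 3)
  hex 16: (-2, -1, 3)
  hex 17: (-3, -1, 4)
  hex 18: (-4, -1, 5)
  hex 19: (-5, -1, 6)
  hex 20: (-6, -1, 7)
  hex 21: (-6, -2, 8)
  hex 22: (-6, -3, 9)
  hex 23: (-6, -4, 10)
Sorted: 24 hexes.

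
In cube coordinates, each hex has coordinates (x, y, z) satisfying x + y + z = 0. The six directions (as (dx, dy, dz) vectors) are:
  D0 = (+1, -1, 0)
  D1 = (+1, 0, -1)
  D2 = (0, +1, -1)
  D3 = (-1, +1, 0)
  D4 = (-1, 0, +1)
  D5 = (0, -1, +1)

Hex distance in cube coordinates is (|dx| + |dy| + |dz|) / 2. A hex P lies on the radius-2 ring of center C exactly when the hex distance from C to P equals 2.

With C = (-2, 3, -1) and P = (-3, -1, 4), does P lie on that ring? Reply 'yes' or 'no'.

Answer: no

Derivation:
|px - cx| = |-3 - (-2)| = 1
|py - cy| = |-1 - 3| = 4
|pz - cz| = |4 - (-1)| = 5
distance = (1+4+5)/2 = 10/2 = 5
radius = 2; distance != radius -> no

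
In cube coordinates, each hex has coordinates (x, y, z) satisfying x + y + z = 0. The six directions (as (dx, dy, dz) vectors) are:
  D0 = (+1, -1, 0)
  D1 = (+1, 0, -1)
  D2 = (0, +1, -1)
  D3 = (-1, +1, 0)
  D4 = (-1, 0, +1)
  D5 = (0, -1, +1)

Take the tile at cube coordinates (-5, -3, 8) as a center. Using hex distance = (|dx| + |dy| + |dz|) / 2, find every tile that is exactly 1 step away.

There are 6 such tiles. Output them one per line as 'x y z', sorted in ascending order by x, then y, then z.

Walk ring at distance 1 from (-5, -3, 8):
Start at center + D4*1 = (-6, -3, 9)
  hex 0: (-6, -3, 9)
  hex 1: (-5, -4, 9)
  hex 2: (-4, -4, 8)
  hex 3: (-4, -3, 7)
  hex 4: (-5, -2, 7)
  hex 5: (-6, -2, 8)
Sorted: 6 hexes.

Answer: -6 -3 9
-6 -2 8
-5 -4 9
-5 -2 7
-4 -4 8
-4 -3 7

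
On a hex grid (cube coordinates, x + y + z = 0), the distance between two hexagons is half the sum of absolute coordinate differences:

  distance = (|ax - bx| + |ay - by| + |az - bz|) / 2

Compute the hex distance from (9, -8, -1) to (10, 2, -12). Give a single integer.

|ax - bx| = |9 - 10| = 1
|ay - by| = |-8 - 2| = 10
|az - bz| = |-1 - (-12)| = 11
distance = (1 + 10 + 11) / 2 = 22 / 2 = 11

Answer: 11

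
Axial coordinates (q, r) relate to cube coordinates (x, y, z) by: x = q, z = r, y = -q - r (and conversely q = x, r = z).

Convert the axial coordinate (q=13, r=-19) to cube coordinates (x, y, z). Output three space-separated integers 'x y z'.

x = q = 13
z = r = -19
y = -x - z = -(13) - (-19) = 6

Answer: 13 6 -19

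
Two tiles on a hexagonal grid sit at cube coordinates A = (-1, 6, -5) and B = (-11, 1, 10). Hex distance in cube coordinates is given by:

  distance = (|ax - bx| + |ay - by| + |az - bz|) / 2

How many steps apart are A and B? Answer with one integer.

Answer: 15

Derivation:
|ax - bx| = |-1 - (-11)| = 10
|ay - by| = |6 - 1| = 5
|az - bz| = |-5 - 10| = 15
distance = (10 + 5 + 15) / 2 = 30 / 2 = 15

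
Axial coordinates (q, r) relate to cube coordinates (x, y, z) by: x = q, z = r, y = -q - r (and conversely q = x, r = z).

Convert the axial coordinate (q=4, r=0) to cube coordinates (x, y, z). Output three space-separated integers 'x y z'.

Answer: 4 -4 0

Derivation:
x = q = 4
z = r = 0
y = -x - z = -(4) - (0) = -4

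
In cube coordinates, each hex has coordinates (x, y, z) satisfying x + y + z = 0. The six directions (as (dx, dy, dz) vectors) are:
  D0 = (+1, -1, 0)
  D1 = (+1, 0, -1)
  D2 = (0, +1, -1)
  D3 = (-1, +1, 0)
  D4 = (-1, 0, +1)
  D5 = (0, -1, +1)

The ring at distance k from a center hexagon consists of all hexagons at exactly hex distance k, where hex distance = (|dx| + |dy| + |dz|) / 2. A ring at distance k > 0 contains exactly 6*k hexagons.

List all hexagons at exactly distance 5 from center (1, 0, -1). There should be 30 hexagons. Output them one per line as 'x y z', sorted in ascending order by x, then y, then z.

Walk ring at distance 5 from (1, 0, -1):
Start at center + D4*5 = (-4, 0, 4)
  hex 0: (-4, 0, 4)
  hex 1: (-3, -1, 4)
  hex 2: (-2, -2, 4)
  hex 3: (-1, -3, 4)
  hex 4: (0, -4, 4)
  hex 5: (1, -5, 4)
  hex 6: (2, -5, 3)
  hex 7: (3, -5, 2)
  hex 8: (4, -5, 1)
  hex 9: (5, -5, 0)
  hex 10: (6, -5, -1)
  hex 11: (6, -4, -2)
  hex 12: (6, -3, -3)
  hex 13: (6, -2, -4)
  hex 14: (6, -1, -5)
  hex 15: (6, 0, -6)
  hex 16: (5, 1, -6)
  hex 17: (4, 2, -6)
  hex 18: (3, 3, -6)
  hex 19: (2, 4, -6)
  hex 20: (1, 5, -6)
  hex 21: (0, 5, -5)
  hex 22: (-1, 5, -4)
  hex 23: (-2, 5, -3)
  hex 24: (-3, 5, -2)
  hex 25: (-4, 5, -1)
  hex 26: (-4, 4, 0)
  hex 27: (-4, 3, 1)
  hex 28: (-4, 2, 2)
  hex 29: (-4, 1, 3)
Sorted: 30 hexes.

Answer: -4 0 4
-4 1 3
-4 2 2
-4 3 1
-4 4 0
-4 5 -1
-3 -1 4
-3 5 -2
-2 -2 4
-2 5 -3
-1 -3 4
-1 5 -4
0 -4 4
0 5 -5
1 -5 4
1 5 -6
2 -5 3
2 4 -6
3 -5 2
3 3 -6
4 -5 1
4 2 -6
5 -5 0
5 1 -6
6 -5 -1
6 -4 -2
6 -3 -3
6 -2 -4
6 -1 -5
6 0 -6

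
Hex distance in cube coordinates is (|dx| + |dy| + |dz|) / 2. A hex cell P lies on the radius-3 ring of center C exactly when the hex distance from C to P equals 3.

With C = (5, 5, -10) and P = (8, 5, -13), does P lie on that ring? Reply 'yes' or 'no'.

Answer: yes

Derivation:
|px - cx| = |8 - 5| = 3
|py - cy| = |5 - 5| = 0
|pz - cz| = |-13 - (-10)| = 3
distance = (3+0+3)/2 = 6/2 = 3
radius = 3; distance == radius -> yes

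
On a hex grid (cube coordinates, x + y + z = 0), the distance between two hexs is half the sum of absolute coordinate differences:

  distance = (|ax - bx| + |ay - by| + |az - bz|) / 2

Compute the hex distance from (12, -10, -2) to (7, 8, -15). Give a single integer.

|ax - bx| = |12 - 7| = 5
|ay - by| = |-10 - 8| = 18
|az - bz| = |-2 - (-15)| = 13
distance = (5 + 18 + 13) / 2 = 36 / 2 = 18

Answer: 18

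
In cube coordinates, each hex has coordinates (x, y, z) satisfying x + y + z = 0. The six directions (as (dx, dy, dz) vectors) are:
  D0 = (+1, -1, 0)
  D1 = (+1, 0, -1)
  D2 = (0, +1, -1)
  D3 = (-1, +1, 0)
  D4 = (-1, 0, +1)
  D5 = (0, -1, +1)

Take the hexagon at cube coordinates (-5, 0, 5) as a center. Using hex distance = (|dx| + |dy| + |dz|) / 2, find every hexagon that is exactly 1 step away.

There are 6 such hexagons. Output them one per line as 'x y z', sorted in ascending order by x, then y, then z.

Walk ring at distance 1 from (-5, 0, 5):
Start at center + D4*1 = (-6, 0, 6)
  hex 0: (-6, 0, 6)
  hex 1: (-5, -1, 6)
  hex 2: (-4, -1, 5)
  hex 3: (-4, 0, 4)
  hex 4: (-5, 1, 4)
  hex 5: (-6, 1, 5)
Sorted: 6 hexes.

Answer: -6 0 6
-6 1 5
-5 -1 6
-5 1 4
-4 -1 5
-4 0 4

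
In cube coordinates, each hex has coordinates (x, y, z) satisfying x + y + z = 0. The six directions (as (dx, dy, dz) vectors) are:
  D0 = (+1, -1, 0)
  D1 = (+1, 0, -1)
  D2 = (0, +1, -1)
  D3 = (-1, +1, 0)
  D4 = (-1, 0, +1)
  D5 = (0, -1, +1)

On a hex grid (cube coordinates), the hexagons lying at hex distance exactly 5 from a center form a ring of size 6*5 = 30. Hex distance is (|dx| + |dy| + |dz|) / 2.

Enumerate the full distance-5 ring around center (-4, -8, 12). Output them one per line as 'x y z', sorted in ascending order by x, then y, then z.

Answer: -9 -8 17
-9 -7 16
-9 -6 15
-9 -5 14
-9 -4 13
-9 -3 12
-8 -9 17
-8 -3 11
-7 -10 17
-7 -3 10
-6 -11 17
-6 -3 9
-5 -12 17
-5 -3 8
-4 -13 17
-4 -3 7
-3 -13 16
-3 -4 7
-2 -13 15
-2 -5 7
-1 -13 14
-1 -6 7
0 -13 13
0 -7 7
1 -13 12
1 -12 11
1 -11 10
1 -10 9
1 -9 8
1 -8 7

Derivation:
Walk ring at distance 5 from (-4, -8, 12):
Start at center + D4*5 = (-9, -8, 17)
  hex 0: (-9, -8, 17)
  hex 1: (-8, -9, 17)
  hex 2: (-7, -10, 17)
  hex 3: (-6, -11, 17)
  hex 4: (-5, -12, 17)
  hex 5: (-4, -13, 17)
  hex 6: (-3, -13, 16)
  hex 7: (-2, -13, 15)
  hex 8: (-1, -13, 14)
  hex 9: (0, -13, 13)
  hex 10: (1, -13, 12)
  hex 11: (1, -12, 11)
  hex 12: (1, -11, 10)
  hex 13: (1, -10, 9)
  hex 14: (1, -9, 8)
  hex 15: (1, -8, 7)
  hex 16: (0, -7, 7)
  hex 17: (-1, -6, 7)
  hex 18: (-2, -5, 7)
  hex 19: (-3, -4, 7)
  hex 20: (-4, -3, 7)
  hex 21: (-5, -3, 8)
  hex 22: (-6, -3, 9)
  hex 23: (-7, -3, 10)
  hex 24: (-8, -3, 11)
  hex 25: (-9, -3, 12)
  hex 26: (-9, -4, 13)
  hex 27: (-9, -5, 14)
  hex 28: (-9, -6, 15)
  hex 29: (-9, -7, 16)
Sorted: 30 hexes.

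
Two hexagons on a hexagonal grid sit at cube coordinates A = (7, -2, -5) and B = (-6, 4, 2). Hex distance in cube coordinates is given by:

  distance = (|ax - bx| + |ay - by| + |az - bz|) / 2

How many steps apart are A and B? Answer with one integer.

|ax - bx| = |7 - (-6)| = 13
|ay - by| = |-2 - 4| = 6
|az - bz| = |-5 - 2| = 7
distance = (13 + 6 + 7) / 2 = 26 / 2 = 13

Answer: 13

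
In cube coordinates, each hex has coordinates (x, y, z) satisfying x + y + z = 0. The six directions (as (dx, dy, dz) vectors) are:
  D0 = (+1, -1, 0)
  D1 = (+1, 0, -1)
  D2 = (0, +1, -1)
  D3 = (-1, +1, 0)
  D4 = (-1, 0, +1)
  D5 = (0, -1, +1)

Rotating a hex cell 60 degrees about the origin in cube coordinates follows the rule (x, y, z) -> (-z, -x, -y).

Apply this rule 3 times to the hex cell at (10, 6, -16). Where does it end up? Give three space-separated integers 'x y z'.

Start: (10, 6, -16)
Step 1: (10, 6, -16) -> (-(-16), -(10), -(6)) = (16, -10, -6)
Step 2: (16, -10, -6) -> (-(-6), -(16), -(-10)) = (6, -16, 10)
Step 3: (6, -16, 10) -> (-(10), -(6), -(-16)) = (-10, -6, 16)

Answer: -10 -6 16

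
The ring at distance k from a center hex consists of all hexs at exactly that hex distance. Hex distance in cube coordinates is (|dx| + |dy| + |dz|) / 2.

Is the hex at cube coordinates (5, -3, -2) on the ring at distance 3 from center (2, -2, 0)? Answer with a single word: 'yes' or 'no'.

|px - cx| = |5 - 2| = 3
|py - cy| = |-3 - (-2)| = 1
|pz - cz| = |-2 - 0| = 2
distance = (3+1+2)/2 = 6/2 = 3
radius = 3; distance == radius -> yes

Answer: yes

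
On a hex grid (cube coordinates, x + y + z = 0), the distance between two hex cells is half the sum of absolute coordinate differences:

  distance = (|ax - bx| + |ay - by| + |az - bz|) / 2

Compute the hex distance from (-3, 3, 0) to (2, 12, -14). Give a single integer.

|ax - bx| = |-3 - 2| = 5
|ay - by| = |3 - 12| = 9
|az - bz| = |0 - (-14)| = 14
distance = (5 + 9 + 14) / 2 = 28 / 2 = 14

Answer: 14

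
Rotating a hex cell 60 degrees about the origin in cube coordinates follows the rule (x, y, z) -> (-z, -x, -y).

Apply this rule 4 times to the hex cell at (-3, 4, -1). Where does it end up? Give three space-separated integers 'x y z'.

Answer: -1 -3 4

Derivation:
Start: (-3, 4, -1)
Step 1: (-3, 4, -1) -> (-(-1), -(-3), -(4)) = (1, 3, -4)
Step 2: (1, 3, -4) -> (-(-4), -(1), -(3)) = (4, -1, -3)
Step 3: (4, -1, -3) -> (-(-3), -(4), -(-1)) = (3, -4, 1)
Step 4: (3, -4, 1) -> (-(1), -(3), -(-4)) = (-1, -3, 4)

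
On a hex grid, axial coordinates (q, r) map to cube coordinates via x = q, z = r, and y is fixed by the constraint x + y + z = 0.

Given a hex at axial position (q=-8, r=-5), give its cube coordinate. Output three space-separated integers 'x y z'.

Answer: -8 13 -5

Derivation:
x = q = -8
z = r = -5
y = -x - z = -(-8) - (-5) = 13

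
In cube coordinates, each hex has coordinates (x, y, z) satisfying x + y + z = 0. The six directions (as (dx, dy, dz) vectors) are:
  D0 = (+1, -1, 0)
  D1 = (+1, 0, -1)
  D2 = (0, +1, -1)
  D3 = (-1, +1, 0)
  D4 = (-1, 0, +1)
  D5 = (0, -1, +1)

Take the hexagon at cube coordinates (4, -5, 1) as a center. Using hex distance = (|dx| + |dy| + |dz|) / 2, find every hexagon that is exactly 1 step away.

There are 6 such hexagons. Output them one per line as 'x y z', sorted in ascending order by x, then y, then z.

Walk ring at distance 1 from (4, -5, 1):
Start at center + D4*1 = (3, -5, 2)
  hex 0: (3, -5, 2)
  hex 1: (4, -6, 2)
  hex 2: (5, -6, 1)
  hex 3: (5, -5, 0)
  hex 4: (4, -4, 0)
  hex 5: (3, -4, 1)
Sorted: 6 hexes.

Answer: 3 -5 2
3 -4 1
4 -6 2
4 -4 0
5 -6 1
5 -5 0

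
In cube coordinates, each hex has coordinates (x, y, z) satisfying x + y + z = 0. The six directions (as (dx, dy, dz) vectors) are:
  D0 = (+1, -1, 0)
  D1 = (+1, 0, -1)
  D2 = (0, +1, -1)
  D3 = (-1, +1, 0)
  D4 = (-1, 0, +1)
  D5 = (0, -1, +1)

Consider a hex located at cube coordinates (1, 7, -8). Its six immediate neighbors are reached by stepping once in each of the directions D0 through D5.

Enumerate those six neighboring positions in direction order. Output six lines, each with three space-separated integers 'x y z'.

Center: (1, 7, -8). Add each direction:
  D0: (1, 7, -8) + (1, -1, 0) = (2, 6, -8)
  D1: (1, 7, -8) + (1, 0, -1) = (2, 7, -9)
  D2: (1, 7, -8) + (0, 1, -1) = (1, 8, -9)
  D3: (1, 7, -8) + (-1, 1, 0) = (0, 8, -8)
  D4: (1, 7, -8) + (-1, 0, 1) = (0, 7, -7)
  D5: (1, 7, -8) + (0, -1, 1) = (1, 6, -7)

Answer: 2 6 -8
2 7 -9
1 8 -9
0 8 -8
0 7 -7
1 6 -7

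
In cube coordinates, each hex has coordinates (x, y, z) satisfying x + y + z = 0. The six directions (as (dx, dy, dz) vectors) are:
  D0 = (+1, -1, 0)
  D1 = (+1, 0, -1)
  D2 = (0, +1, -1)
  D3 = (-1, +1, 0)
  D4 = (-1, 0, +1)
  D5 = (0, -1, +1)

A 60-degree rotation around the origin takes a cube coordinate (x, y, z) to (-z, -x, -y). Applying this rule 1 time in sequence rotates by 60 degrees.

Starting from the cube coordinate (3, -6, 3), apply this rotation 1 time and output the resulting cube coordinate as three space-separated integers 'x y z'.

Answer: -3 -3 6

Derivation:
Start: (3, -6, 3)
Step 1: (3, -6, 3) -> (-(3), -(3), -(-6)) = (-3, -3, 6)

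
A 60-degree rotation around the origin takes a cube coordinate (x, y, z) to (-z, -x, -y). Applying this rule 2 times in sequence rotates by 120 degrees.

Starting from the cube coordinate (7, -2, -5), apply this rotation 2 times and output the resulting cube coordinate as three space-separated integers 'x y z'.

Start: (7, -2, -5)
Step 1: (7, -2, -5) -> (-(-5), -(7), -(-2)) = (5, -7, 2)
Step 2: (5, -7, 2) -> (-(2), -(5), -(-7)) = (-2, -5, 7)

Answer: -2 -5 7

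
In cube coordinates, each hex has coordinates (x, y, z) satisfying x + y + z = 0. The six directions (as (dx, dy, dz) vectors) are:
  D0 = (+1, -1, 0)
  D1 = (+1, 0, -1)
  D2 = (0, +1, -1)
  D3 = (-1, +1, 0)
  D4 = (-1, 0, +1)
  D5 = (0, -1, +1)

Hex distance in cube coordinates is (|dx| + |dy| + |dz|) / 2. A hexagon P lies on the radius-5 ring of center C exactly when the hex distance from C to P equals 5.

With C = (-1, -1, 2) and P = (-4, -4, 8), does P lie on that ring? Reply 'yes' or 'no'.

Answer: no

Derivation:
|px - cx| = |-4 - (-1)| = 3
|py - cy| = |-4 - (-1)| = 3
|pz - cz| = |8 - 2| = 6
distance = (3+3+6)/2 = 12/2 = 6
radius = 5; distance != radius -> no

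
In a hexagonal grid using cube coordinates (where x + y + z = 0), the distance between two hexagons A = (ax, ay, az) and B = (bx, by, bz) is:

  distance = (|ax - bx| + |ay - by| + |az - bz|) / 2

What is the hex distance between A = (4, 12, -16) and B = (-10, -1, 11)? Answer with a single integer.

Answer: 27

Derivation:
|ax - bx| = |4 - (-10)| = 14
|ay - by| = |12 - (-1)| = 13
|az - bz| = |-16 - 11| = 27
distance = (14 + 13 + 27) / 2 = 54 / 2 = 27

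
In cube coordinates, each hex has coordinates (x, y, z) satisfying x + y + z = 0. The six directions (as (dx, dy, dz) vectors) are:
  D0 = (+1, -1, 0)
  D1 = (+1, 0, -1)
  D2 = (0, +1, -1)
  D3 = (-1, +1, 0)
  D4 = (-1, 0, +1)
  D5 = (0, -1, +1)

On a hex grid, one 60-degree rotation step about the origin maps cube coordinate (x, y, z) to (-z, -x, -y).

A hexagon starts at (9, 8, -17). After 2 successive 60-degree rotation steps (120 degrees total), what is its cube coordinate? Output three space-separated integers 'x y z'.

Answer: 8 -17 9

Derivation:
Start: (9, 8, -17)
Step 1: (9, 8, -17) -> (-(-17), -(9), -(8)) = (17, -9, -8)
Step 2: (17, -9, -8) -> (-(-8), -(17), -(-9)) = (8, -17, 9)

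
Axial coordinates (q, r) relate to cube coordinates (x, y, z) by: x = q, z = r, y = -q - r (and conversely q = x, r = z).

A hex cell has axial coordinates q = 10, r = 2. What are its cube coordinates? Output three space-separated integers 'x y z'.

Answer: 10 -12 2

Derivation:
x = q = 10
z = r = 2
y = -x - z = -(10) - (2) = -12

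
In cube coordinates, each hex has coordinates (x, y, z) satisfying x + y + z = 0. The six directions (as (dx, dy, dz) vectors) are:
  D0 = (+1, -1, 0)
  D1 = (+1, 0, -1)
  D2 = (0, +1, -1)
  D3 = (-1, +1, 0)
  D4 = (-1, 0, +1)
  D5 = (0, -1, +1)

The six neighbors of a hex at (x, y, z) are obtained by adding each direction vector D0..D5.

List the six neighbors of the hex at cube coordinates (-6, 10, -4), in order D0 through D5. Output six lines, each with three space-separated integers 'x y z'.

Center: (-6, 10, -4). Add each direction:
  D0: (-6, 10, -4) + (1, -1, 0) = (-5, 9, -4)
  D1: (-6, 10, -4) + (1, 0, -1) = (-5, 10, -5)
  D2: (-6, 10, -4) + (0, 1, -1) = (-6, 11, -5)
  D3: (-6, 10, -4) + (-1, 1, 0) = (-7, 11, -4)
  D4: (-6, 10, -4) + (-1, 0, 1) = (-7, 10, -3)
  D5: (-6, 10, -4) + (0, -1, 1) = (-6, 9, -3)

Answer: -5 9 -4
-5 10 -5
-6 11 -5
-7 11 -4
-7 10 -3
-6 9 -3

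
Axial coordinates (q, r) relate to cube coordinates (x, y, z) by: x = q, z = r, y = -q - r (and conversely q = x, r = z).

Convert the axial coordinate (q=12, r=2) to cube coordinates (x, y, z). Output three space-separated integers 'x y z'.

x = q = 12
z = r = 2
y = -x - z = -(12) - (2) = -14

Answer: 12 -14 2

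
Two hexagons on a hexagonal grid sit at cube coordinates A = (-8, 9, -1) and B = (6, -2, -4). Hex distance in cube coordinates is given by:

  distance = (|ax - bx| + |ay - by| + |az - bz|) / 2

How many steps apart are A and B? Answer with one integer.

Answer: 14

Derivation:
|ax - bx| = |-8 - 6| = 14
|ay - by| = |9 - (-2)| = 11
|az - bz| = |-1 - (-4)| = 3
distance = (14 + 11 + 3) / 2 = 28 / 2 = 14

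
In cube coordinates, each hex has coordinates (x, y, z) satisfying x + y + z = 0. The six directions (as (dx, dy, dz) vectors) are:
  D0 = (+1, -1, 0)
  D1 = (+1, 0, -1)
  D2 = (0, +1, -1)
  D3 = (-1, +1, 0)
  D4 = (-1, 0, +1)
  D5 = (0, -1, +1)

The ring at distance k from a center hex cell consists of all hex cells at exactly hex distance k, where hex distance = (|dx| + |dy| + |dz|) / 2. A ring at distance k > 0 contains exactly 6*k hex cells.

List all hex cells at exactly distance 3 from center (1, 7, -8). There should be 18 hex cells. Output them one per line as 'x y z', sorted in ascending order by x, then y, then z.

Walk ring at distance 3 from (1, 7, -8):
Start at center + D4*3 = (-2, 7, -5)
  hex 0: (-2, 7, -5)
  hex 1: (-1, 6, -5)
  hex 2: (0, 5, -5)
  hex 3: (1, 4, -5)
  hex 4: (2, 4, -6)
  hex 5: (3, 4, -7)
  hex 6: (4, 4, -8)
  hex 7: (4, 5, -9)
  hex 8: (4, 6, -10)
  hex 9: (4, 7, -11)
  hex 10: (3, 8, -11)
  hex 11: (2, 9, -11)
  hex 12: (1, 10, -11)
  hex 13: (0, 10, -10)
  hex 14: (-1, 10, -9)
  hex 15: (-2, 10, -8)
  hex 16: (-2, 9, -7)
  hex 17: (-2, 8, -6)
Sorted: 18 hexes.

Answer: -2 7 -5
-2 8 -6
-2 9 -7
-2 10 -8
-1 6 -5
-1 10 -9
0 5 -5
0 10 -10
1 4 -5
1 10 -11
2 4 -6
2 9 -11
3 4 -7
3 8 -11
4 4 -8
4 5 -9
4 6 -10
4 7 -11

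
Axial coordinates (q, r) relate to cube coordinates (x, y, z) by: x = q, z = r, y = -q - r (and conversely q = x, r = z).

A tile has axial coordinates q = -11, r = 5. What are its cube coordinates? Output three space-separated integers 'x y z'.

Answer: -11 6 5

Derivation:
x = q = -11
z = r = 5
y = -x - z = -(-11) - (5) = 6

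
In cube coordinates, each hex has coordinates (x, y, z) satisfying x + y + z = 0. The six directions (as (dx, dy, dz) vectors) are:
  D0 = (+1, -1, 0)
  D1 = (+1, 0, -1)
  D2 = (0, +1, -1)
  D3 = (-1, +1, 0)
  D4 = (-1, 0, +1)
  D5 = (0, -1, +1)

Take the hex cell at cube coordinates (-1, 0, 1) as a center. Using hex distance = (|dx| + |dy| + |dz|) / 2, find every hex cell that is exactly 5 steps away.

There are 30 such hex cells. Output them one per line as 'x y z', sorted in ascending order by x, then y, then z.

Walk ring at distance 5 from (-1, 0, 1):
Start at center + D4*5 = (-6, 0, 6)
  hex 0: (-6, 0, 6)
  hex 1: (-5, -1, 6)
  hex 2: (-4, -2, 6)
  hex 3: (-3, -3, 6)
  hex 4: (-2, -4, 6)
  hex 5: (-1, -5, 6)
  hex 6: (0, -5, 5)
  hex 7: (1, -5, 4)
  hex 8: (2, -5, 3)
  hex 9: (3, -5, 2)
  hex 10: (4, -5, 1)
  hex 11: (4, -4, 0)
  hex 12: (4, -3, -1)
  hex 13: (4, -2, -2)
  hex 14: (4, -1, -3)
  hex 15: (4, 0, -4)
  hex 16: (3, 1, -4)
  hex 17: (2, 2, -4)
  hex 18: (1, 3, -4)
  hex 19: (0, 4, -4)
  hex 20: (-1, 5, -4)
  hex 21: (-2, 5, -3)
  hex 22: (-3, 5, -2)
  hex 23: (-4, 5, -1)
  hex 24: (-5, 5, 0)
  hex 25: (-6, 5, 1)
  hex 26: (-6, 4, 2)
  hex 27: (-6, 3, 3)
  hex 28: (-6, 2, 4)
  hex 29: (-6, 1, 5)
Sorted: 30 hexes.

Answer: -6 0 6
-6 1 5
-6 2 4
-6 3 3
-6 4 2
-6 5 1
-5 -1 6
-5 5 0
-4 -2 6
-4 5 -1
-3 -3 6
-3 5 -2
-2 -4 6
-2 5 -3
-1 -5 6
-1 5 -4
0 -5 5
0 4 -4
1 -5 4
1 3 -4
2 -5 3
2 2 -4
3 -5 2
3 1 -4
4 -5 1
4 -4 0
4 -3 -1
4 -2 -2
4 -1 -3
4 0 -4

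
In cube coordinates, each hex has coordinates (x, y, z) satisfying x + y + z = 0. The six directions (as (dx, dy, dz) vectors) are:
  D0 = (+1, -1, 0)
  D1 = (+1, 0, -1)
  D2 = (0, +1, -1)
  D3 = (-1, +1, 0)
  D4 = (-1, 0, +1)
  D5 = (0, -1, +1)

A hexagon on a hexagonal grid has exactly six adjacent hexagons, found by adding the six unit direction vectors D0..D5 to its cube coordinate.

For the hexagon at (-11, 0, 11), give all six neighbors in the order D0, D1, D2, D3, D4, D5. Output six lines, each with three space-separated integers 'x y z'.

Center: (-11, 0, 11). Add each direction:
  D0: (-11, 0, 11) + (1, -1, 0) = (-10, -1, 11)
  D1: (-11, 0, 11) + (1, 0, -1) = (-10, 0, 10)
  D2: (-11, 0, 11) + (0, 1, -1) = (-11, 1, 10)
  D3: (-11, 0, 11) + (-1, 1, 0) = (-12, 1, 11)
  D4: (-11, 0, 11) + (-1, 0, 1) = (-12, 0, 12)
  D5: (-11, 0, 11) + (0, -1, 1) = (-11, -1, 12)

Answer: -10 -1 11
-10 0 10
-11 1 10
-12 1 11
-12 0 12
-11 -1 12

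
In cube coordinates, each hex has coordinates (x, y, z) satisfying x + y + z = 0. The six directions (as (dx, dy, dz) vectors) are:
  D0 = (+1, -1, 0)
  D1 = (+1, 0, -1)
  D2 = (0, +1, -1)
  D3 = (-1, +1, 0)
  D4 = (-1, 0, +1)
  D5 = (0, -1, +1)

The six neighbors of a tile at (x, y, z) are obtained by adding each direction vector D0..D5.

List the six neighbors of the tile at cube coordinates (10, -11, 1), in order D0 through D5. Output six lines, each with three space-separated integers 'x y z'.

Answer: 11 -12 1
11 -11 0
10 -10 0
9 -10 1
9 -11 2
10 -12 2

Derivation:
Center: (10, -11, 1). Add each direction:
  D0: (10, -11, 1) + (1, -1, 0) = (11, -12, 1)
  D1: (10, -11, 1) + (1, 0, -1) = (11, -11, 0)
  D2: (10, -11, 1) + (0, 1, -1) = (10, -10, 0)
  D3: (10, -11, 1) + (-1, 1, 0) = (9, -10, 1)
  D4: (10, -11, 1) + (-1, 0, 1) = (9, -11, 2)
  D5: (10, -11, 1) + (0, -1, 1) = (10, -12, 2)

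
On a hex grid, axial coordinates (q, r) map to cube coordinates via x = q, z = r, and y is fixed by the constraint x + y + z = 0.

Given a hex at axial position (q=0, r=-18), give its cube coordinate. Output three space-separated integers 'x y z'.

x = q = 0
z = r = -18
y = -x - z = -(0) - (-18) = 18

Answer: 0 18 -18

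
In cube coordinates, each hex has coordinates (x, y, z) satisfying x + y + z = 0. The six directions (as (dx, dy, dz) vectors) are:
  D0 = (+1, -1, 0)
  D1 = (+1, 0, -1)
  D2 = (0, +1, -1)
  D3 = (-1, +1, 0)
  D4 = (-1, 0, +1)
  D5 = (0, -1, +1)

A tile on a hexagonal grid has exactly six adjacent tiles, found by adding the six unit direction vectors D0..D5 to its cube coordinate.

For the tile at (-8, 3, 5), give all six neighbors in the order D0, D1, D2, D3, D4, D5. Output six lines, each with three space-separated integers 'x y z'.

Center: (-8, 3, 5). Add each direction:
  D0: (-8, 3, 5) + (1, -1, 0) = (-7, 2, 5)
  D1: (-8, 3, 5) + (1, 0, -1) = (-7, 3, 4)
  D2: (-8, 3, 5) + (0, 1, -1) = (-8, 4, 4)
  D3: (-8, 3, 5) + (-1, 1, 0) = (-9, 4, 5)
  D4: (-8, 3, 5) + (-1, 0, 1) = (-9, 3, 6)
  D5: (-8, 3, 5) + (0, -1, 1) = (-8, 2, 6)

Answer: -7 2 5
-7 3 4
-8 4 4
-9 4 5
-9 3 6
-8 2 6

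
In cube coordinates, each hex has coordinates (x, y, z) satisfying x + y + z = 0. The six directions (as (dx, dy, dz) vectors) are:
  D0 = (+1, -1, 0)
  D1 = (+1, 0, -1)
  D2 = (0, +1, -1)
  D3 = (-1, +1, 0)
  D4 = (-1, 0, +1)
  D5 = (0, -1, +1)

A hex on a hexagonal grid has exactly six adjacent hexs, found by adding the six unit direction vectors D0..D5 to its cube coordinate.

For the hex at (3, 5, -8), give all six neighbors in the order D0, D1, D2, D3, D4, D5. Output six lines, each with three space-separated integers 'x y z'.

Answer: 4 4 -8
4 5 -9
3 6 -9
2 6 -8
2 5 -7
3 4 -7

Derivation:
Center: (3, 5, -8). Add each direction:
  D0: (3, 5, -8) + (1, -1, 0) = (4, 4, -8)
  D1: (3, 5, -8) + (1, 0, -1) = (4, 5, -9)
  D2: (3, 5, -8) + (0, 1, -1) = (3, 6, -9)
  D3: (3, 5, -8) + (-1, 1, 0) = (2, 6, -8)
  D4: (3, 5, -8) + (-1, 0, 1) = (2, 5, -7)
  D5: (3, 5, -8) + (0, -1, 1) = (3, 4, -7)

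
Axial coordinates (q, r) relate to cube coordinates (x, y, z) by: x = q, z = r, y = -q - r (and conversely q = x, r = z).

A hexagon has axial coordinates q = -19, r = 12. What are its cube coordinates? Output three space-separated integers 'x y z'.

Answer: -19 7 12

Derivation:
x = q = -19
z = r = 12
y = -x - z = -(-19) - (12) = 7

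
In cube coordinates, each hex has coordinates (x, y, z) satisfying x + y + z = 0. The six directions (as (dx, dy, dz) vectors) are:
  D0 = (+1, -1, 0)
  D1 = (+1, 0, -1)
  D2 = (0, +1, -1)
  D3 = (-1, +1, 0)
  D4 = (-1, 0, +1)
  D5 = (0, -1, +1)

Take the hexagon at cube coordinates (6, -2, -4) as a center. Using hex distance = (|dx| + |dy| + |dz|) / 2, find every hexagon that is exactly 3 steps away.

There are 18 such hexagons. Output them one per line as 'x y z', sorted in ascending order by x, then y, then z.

Walk ring at distance 3 from (6, -2, -4):
Start at center + D4*3 = (3, -2, -1)
  hex 0: (3, -2, -1)
  hex 1: (4, -3, -1)
  hex 2: (5, -4, -1)
  hex 3: (6, -5, -1)
  hex 4: (7, -5, -2)
  hex 5: (8, -5, -3)
  hex 6: (9, -5, -4)
  hex 7: (9, -4, -5)
  hex 8: (9, -3, -6)
  hex 9: (9, -2, -7)
  hex 10: (8, -1, -7)
  hex 11: (7, 0, -7)
  hex 12: (6, 1, -7)
  hex 13: (5, 1, -6)
  hex 14: (4, 1, -5)
  hex 15: (3, 1, -4)
  hex 16: (3, 0, -3)
  hex 17: (3, -1, -2)
Sorted: 18 hexes.

Answer: 3 -2 -1
3 -1 -2
3 0 -3
3 1 -4
4 -3 -1
4 1 -5
5 -4 -1
5 1 -6
6 -5 -1
6 1 -7
7 -5 -2
7 0 -7
8 -5 -3
8 -1 -7
9 -5 -4
9 -4 -5
9 -3 -6
9 -2 -7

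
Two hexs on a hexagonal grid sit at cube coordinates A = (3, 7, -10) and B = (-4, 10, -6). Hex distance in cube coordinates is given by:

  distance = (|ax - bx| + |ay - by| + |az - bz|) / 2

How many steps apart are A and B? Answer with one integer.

|ax - bx| = |3 - (-4)| = 7
|ay - by| = |7 - 10| = 3
|az - bz| = |-10 - (-6)| = 4
distance = (7 + 3 + 4) / 2 = 14 / 2 = 7

Answer: 7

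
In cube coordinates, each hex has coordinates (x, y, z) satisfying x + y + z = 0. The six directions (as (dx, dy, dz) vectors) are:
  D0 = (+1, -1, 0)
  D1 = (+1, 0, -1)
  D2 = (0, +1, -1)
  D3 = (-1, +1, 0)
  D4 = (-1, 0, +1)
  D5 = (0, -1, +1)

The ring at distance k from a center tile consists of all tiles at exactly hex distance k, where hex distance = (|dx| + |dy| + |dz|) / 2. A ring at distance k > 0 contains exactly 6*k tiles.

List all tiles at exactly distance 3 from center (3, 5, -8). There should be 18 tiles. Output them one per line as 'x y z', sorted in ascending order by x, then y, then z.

Answer: 0 5 -5
0 6 -6
0 7 -7
0 8 -8
1 4 -5
1 8 -9
2 3 -5
2 8 -10
3 2 -5
3 8 -11
4 2 -6
4 7 -11
5 2 -7
5 6 -11
6 2 -8
6 3 -9
6 4 -10
6 5 -11

Derivation:
Walk ring at distance 3 from (3, 5, -8):
Start at center + D4*3 = (0, 5, -5)
  hex 0: (0, 5, -5)
  hex 1: (1, 4, -5)
  hex 2: (2, 3, -5)
  hex 3: (3, 2, -5)
  hex 4: (4, 2, -6)
  hex 5: (5, 2, -7)
  hex 6: (6, 2, -8)
  hex 7: (6, 3, -9)
  hex 8: (6, 4, -10)
  hex 9: (6, 5, -11)
  hex 10: (5, 6, -11)
  hex 11: (4, 7, -11)
  hex 12: (3, 8, -11)
  hex 13: (2, 8, -10)
  hex 14: (1, 8, -9)
  hex 15: (0, 8, -8)
  hex 16: (0, 7, -7)
  hex 17: (0, 6, -6)
Sorted: 18 hexes.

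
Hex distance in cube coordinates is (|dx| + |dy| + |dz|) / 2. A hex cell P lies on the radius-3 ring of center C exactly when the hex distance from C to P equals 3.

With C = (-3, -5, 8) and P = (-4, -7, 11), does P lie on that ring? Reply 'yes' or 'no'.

Answer: yes

Derivation:
|px - cx| = |-4 - (-3)| = 1
|py - cy| = |-7 - (-5)| = 2
|pz - cz| = |11 - 8| = 3
distance = (1+2+3)/2 = 6/2 = 3
radius = 3; distance == radius -> yes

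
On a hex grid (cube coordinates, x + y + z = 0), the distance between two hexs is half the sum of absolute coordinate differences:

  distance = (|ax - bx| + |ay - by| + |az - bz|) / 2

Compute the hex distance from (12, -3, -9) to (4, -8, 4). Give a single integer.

|ax - bx| = |12 - 4| = 8
|ay - by| = |-3 - (-8)| = 5
|az - bz| = |-9 - 4| = 13
distance = (8 + 5 + 13) / 2 = 26 / 2 = 13

Answer: 13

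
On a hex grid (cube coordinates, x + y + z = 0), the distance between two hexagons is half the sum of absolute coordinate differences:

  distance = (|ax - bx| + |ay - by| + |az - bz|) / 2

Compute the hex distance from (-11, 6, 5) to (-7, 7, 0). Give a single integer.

Answer: 5

Derivation:
|ax - bx| = |-11 - (-7)| = 4
|ay - by| = |6 - 7| = 1
|az - bz| = |5 - 0| = 5
distance = (4 + 1 + 5) / 2 = 10 / 2 = 5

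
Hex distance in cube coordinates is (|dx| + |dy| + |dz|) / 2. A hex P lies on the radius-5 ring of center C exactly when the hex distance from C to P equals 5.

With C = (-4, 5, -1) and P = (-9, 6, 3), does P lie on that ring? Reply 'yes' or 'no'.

|px - cx| = |-9 - (-4)| = 5
|py - cy| = |6 - 5| = 1
|pz - cz| = |3 - (-1)| = 4
distance = (5+1+4)/2 = 10/2 = 5
radius = 5; distance == radius -> yes

Answer: yes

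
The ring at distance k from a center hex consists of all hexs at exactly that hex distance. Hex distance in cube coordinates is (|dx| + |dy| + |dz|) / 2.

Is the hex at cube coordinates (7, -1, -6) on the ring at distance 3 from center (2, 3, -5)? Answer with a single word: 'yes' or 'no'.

Answer: no

Derivation:
|px - cx| = |7 - 2| = 5
|py - cy| = |-1 - 3| = 4
|pz - cz| = |-6 - (-5)| = 1
distance = (5+4+1)/2 = 10/2 = 5
radius = 3; distance != radius -> no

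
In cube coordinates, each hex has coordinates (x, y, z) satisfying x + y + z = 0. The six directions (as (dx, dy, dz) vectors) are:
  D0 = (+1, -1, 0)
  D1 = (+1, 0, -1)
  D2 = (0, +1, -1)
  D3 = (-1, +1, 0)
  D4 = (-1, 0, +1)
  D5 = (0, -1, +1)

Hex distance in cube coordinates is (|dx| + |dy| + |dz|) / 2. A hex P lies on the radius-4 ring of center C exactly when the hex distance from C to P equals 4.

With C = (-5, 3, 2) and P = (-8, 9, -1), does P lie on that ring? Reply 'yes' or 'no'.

Answer: no

Derivation:
|px - cx| = |-8 - (-5)| = 3
|py - cy| = |9 - 3| = 6
|pz - cz| = |-1 - 2| = 3
distance = (3+6+3)/2 = 12/2 = 6
radius = 4; distance != radius -> no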